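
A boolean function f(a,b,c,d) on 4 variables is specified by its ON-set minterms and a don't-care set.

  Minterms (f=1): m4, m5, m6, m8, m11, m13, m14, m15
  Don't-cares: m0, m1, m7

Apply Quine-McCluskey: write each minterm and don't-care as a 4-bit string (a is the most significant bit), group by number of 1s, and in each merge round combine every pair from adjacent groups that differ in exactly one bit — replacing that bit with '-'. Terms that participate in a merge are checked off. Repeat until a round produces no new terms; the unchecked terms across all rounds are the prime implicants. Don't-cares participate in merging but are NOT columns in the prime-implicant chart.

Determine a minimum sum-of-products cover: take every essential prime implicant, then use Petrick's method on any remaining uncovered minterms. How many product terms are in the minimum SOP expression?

5

size-2^0 implicants → 0000(✓)  0001(✓)  0100(✓)  0101(✓)  0110(✓)  0111(✓)  1000(✓)  1011(✓)  1101(✓)  1110(✓)  1111(✓)
size-2^1 implicants → -000  -101(✓)  -110(✓)  -111(✓)  0-00(✓)  0-01(✓)  000-(✓)  01-0(✓)  01-1(✓)  010-(✓)  011-(✓)  1-11  11-1(✓)  111-(✓)
size-2^2 implicants → -1-1  -11-  0-0-  01--
Unchecked terms (primes): -000, -1-1, -11-, 0-0-, 01--, 1-11
Minterm coverage:
  m4 ⊆ 0-0-,01--
  m5 ⊆ -1-1,0-0-,01--
  m6 ⊆ -11-,01--
  m8 ⊆ -000 [E]
  m11 ⊆ 1-11 [E]
  m13 ⊆ -1-1 [E]
  m14 ⊆ -11- [E]
  m15 ⊆ -1-1,-11-,1-11
E = {-000, -1-1, -11-, 1-11}
Petrick residual → 0-0-
Cover = b'c'd' + bd + bc + a'c' + acd  |cover|=5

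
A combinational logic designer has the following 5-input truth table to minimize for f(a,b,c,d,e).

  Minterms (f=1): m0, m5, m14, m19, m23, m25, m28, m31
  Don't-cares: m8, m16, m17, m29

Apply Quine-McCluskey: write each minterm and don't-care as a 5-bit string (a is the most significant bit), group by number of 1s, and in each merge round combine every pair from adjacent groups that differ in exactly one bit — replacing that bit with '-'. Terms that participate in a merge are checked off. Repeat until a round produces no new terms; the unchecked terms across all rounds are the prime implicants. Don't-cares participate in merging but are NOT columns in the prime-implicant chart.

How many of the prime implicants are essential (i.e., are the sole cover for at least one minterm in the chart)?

3

[col 0] 00000*, 00101, 01000*, 01110, 10000*, 10001*, 10011*, 10111*, 11001*, 11100*, 11101*, 11111*
[col 1] -0000, 0-000, 1-001, 1-111, 10-11, 100-1, 1000-, 11-01, 111-1, 1110-
Prime implicants: -0000, 0-000, 00101, 01110, 1-001, 1-111, 10-11, 100-1, 1000-, 11-01, 111-1, 1110-
PI chart (minterm → PIs covering it):
  0 | -0000,0-000
  5 | 00101  (sole → essential)
  14 | 01110  (sole → essential)
  19 | 10-11,100-1
  23 | 1-111,10-11
  25 | 1-001,11-01
  28 | 1110-  (sole → essential)
  31 | 1-111,111-1
Essential prime implicants: 00101, 01110, 1110-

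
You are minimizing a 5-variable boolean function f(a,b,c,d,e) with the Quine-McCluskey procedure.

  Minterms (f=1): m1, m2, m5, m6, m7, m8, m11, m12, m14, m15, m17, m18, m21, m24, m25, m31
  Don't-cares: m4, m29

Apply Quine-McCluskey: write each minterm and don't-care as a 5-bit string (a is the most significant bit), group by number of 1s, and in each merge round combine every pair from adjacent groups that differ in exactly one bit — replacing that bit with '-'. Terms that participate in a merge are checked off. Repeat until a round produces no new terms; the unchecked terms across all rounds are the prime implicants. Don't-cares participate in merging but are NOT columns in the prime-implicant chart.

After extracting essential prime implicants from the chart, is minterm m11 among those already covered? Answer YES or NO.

Round 0: 00001✓ 00010✓ 00100✓ 00101✓ 00110✓ 00111✓ 01000✓ 01011✓ 01100✓ 01110✓ 01111✓ 10001✓ 10010✓ 10101✓ 11000✓ 11001✓ 11101✓ 11111✓
Round 1: -0001✓ -0010 -0101✓ -1000 -1111 0-100✓ 0-110✓ 0-111✓ 00-01✓ 00-10 001-0✓ 001-1✓ 0010-✓ 0011-✓ 01-00 01-11 011-0✓ 0111-✓ 1-001✓ 1-101✓ 10-01✓ 11-01✓ 1100- 111-1
Round 2: -0-01 0-1-0 0-11- 001-- 1--01
PIs = {-0-01, -0010, -1000, -1111, 0-1-0, 0-11-, 00-10, 001--, 01-00, 01-11, 1--01, 1100-, 111-1}
Coverage chart:
  m1: -0-01 ←essential
  m2: -0010,00-10
  m5: -0-01,001--
  m6: 0-1-0,0-11-,00-10,001--
  m7: 0-11-,001--
  m8: -1000,01-00
  m11: 01-11 ←essential
  m12: 0-1-0,01-00
  m14: 0-1-0,0-11-
  m15: -1111,0-11-,01-11
  m17: -0-01,1--01
  m18: -0010 ←essential
  m21: -0-01,1--01
  m24: -1000,1100-
  m25: 1--01,1100-
  m31: -1111,111-1
Essential: -0-01, -0010, 01-11

YES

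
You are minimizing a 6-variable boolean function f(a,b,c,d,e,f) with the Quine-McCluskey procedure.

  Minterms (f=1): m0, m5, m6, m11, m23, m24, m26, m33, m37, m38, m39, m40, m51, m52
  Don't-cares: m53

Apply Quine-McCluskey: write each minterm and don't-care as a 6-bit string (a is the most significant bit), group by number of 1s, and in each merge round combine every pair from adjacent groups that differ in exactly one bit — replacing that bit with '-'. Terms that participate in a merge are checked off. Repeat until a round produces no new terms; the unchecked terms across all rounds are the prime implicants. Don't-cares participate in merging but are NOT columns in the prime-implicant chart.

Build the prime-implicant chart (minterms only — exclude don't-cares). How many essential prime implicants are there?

size-2^0 implicants → 000000  000101(✓)  000110(✓)  001011  010111  011000(✓)  011010(✓)  100001(✓)  100101(✓)  100110(✓)  100111(✓)  101000  110011  110100(✓)  110101(✓)
size-2^1 implicants → -00101  -00110  0110-0  1-0101  100-01  1001-1  10011-  11010-
Unchecked terms (primes): -00101, -00110, 000000, 001011, 010111, 0110-0, 1-0101, 100-01, 1001-1, 10011-, 101000, 110011, 11010-
Minterm coverage:
  m0 ⊆ 000000 [E]
  m5 ⊆ -00101 [E]
  m6 ⊆ -00110 [E]
  m11 ⊆ 001011 [E]
  m23 ⊆ 010111 [E]
  m24 ⊆ 0110-0 [E]
  m26 ⊆ 0110-0 [E]
  m33 ⊆ 100-01 [E]
  m37 ⊆ -00101,1-0101,100-01,1001-1
  m38 ⊆ -00110,10011-
  m39 ⊆ 1001-1,10011-
  m40 ⊆ 101000 [E]
  m51 ⊆ 110011 [E]
  m52 ⊆ 11010- [E]
E = {-00101, -00110, 000000, 001011, 010111, 0110-0, 100-01, 101000, 110011, 11010-}

10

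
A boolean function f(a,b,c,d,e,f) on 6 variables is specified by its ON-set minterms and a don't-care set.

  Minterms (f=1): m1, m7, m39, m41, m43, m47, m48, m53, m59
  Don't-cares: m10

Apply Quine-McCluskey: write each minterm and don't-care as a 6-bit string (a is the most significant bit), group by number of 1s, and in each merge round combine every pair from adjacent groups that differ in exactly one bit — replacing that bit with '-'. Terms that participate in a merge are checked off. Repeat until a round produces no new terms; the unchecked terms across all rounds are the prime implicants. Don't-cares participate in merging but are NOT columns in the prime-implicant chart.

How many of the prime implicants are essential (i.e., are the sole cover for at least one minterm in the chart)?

[col 0] 000001, 000111*, 001010, 100111*, 101001*, 101011*, 101111*, 110000, 110101, 111011*
[col 1] -00111, 1-1011, 10-111, 101-11, 1010-1
Prime implicants: -00111, 000001, 001010, 1-1011, 10-111, 101-11, 1010-1, 110000, 110101
PI chart (minterm → PIs covering it):
  1 | 000001  (sole → essential)
  7 | -00111  (sole → essential)
  39 | -00111,10-111
  41 | 1010-1  (sole → essential)
  43 | 1-1011,101-11,1010-1
  47 | 10-111,101-11
  48 | 110000  (sole → essential)
  53 | 110101  (sole → essential)
  59 | 1-1011  (sole → essential)
Essential prime implicants: -00111, 000001, 1-1011, 1010-1, 110000, 110101

6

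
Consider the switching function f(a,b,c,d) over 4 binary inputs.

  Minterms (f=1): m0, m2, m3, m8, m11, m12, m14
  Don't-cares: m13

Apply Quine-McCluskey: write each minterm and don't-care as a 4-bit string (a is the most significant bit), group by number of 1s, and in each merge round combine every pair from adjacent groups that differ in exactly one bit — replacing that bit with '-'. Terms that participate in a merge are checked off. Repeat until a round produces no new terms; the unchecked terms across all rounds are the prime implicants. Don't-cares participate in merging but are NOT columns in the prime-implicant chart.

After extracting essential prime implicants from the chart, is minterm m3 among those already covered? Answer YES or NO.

YES

[col 0] 0000*, 0010*, 0011*, 1000*, 1011*, 1100*, 1101*, 1110*
[col 1] -000, -011, 00-0, 001-, 1-00, 11-0, 110-
Prime implicants: -000, -011, 00-0, 001-, 1-00, 11-0, 110-
PI chart (minterm → PIs covering it):
  0 | -000,00-0
  2 | 00-0,001-
  3 | -011,001-
  8 | -000,1-00
  11 | -011  (sole → essential)
  12 | 1-00,11-0,110-
  14 | 11-0  (sole → essential)
Essential prime implicants: -011, 11-0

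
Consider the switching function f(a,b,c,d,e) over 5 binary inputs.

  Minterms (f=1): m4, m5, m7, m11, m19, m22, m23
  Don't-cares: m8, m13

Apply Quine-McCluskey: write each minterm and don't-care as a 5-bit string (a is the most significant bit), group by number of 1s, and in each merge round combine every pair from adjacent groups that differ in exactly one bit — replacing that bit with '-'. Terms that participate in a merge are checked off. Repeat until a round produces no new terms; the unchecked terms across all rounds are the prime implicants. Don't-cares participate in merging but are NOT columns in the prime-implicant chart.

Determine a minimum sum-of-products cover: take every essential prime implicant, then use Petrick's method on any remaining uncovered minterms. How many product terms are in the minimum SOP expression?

size-2^0 implicants → 00100(✓)  00101(✓)  00111(✓)  01000  01011  01101(✓)  10011(✓)  10110(✓)  10111(✓)
size-2^1 implicants → -0111  0-101  001-1  0010-  10-11  1011-
Unchecked terms (primes): -0111, 0-101, 001-1, 0010-, 01000, 01011, 10-11, 1011-
Minterm coverage:
  m4 ⊆ 0010- [E]
  m5 ⊆ 0-101,001-1,0010-
  m7 ⊆ -0111,001-1
  m11 ⊆ 01011 [E]
  m19 ⊆ 10-11 [E]
  m22 ⊆ 1011- [E]
  m23 ⊆ -0111,10-11,1011-
E = {0010-, 01011, 10-11, 1011-}
Petrick residual → -0111
Cover = b'cde + a'b'cd' + a'bc'de + ab'de + ab'cd  |cover|=5

5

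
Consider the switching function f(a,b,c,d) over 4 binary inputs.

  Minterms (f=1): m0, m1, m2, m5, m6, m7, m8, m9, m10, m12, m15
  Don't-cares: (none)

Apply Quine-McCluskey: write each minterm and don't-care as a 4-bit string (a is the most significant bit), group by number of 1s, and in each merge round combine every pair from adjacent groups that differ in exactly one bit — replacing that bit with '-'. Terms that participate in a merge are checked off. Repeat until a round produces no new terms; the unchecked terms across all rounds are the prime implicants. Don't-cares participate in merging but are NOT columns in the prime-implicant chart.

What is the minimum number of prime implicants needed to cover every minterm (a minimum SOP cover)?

[col 0] 0000*, 0001*, 0010*, 0101*, 0110*, 0111*, 1000*, 1001*, 1010*, 1100*, 1111*
[col 1] -000*, -001*, -010*, -111, 0-01, 0-10, 00-0*, 000-*, 01-1, 011-, 1-00, 10-0*, 100-*
[col 2] -0-0, -00-
Prime implicants: -0-0, -00-, -111, 0-01, 0-10, 01-1, 011-, 1-00
PI chart (minterm → PIs covering it):
  0 | -0-0,-00-
  1 | -00-,0-01
  2 | -0-0,0-10
  5 | 0-01,01-1
  6 | 0-10,011-
  7 | -111,01-1,011-
  8 | -0-0,-00-,1-00
  9 | -00-  (sole → essential)
  10 | -0-0  (sole → essential)
  12 | 1-00  (sole → essential)
  15 | -111  (sole → essential)
Essential prime implicants: -0-0, -00-, -111, 1-00
Petrick residual → 0-01, 0-10
Minimum SOP uses 6 PIs: b'd' + b'c' + bcd + a'c'd + a'cd' + ac'd'

6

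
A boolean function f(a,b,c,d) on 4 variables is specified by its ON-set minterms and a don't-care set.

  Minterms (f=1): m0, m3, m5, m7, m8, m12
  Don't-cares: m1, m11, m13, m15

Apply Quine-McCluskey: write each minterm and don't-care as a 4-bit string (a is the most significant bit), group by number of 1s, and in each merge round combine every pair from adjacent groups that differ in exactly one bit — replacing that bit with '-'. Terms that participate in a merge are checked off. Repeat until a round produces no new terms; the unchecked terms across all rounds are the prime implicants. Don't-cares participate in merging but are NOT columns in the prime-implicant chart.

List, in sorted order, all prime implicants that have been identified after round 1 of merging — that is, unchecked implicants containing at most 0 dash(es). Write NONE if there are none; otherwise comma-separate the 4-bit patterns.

[col 0] 0000*, 0001*, 0011*, 0101*, 0111*, 1000*, 1011*, 1100*, 1101*, 1111*
[col 1] -000, -011*, -101*, -111*, 0-01*, 0-11*, 00-1*, 000-, 01-1*, 1-00, 1-11*, 11-1*, 110-
[col 2] --11, -1-1, 0--1
Prime implicants: --11, -000, -1-1, 0--1, 000-, 1-00, 110-

NONE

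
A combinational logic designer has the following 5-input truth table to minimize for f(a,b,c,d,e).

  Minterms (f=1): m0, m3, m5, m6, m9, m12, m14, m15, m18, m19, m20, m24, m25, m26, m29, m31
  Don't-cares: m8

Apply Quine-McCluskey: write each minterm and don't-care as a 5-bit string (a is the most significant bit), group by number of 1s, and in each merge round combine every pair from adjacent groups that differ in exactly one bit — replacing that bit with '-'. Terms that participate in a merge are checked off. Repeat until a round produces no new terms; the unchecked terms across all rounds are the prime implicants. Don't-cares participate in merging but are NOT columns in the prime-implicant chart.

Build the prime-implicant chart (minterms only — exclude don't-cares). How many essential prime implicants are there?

6

[col 0] 00000*, 00011*, 00101, 00110*, 01000*, 01001*, 01100*, 01110*, 01111*, 10010*, 10011*, 10100, 11000*, 11001*, 11010*, 11101*, 11111*
[col 1] -0011, -1000*, -1001*, -1111, 0-000, 0-110, 01-00, 0100-*, 011-0, 0111-, 1-010, 1001-, 11-01, 110-0, 1100-*, 111-1
[col 2] -100-
Prime implicants: -0011, -100-, -1111, 0-000, 0-110, 00101, 01-00, 011-0, 0111-, 1-010, 1001-, 10100, 11-01, 110-0, 111-1
PI chart (minterm → PIs covering it):
  0 | 0-000  (sole → essential)
  3 | -0011  (sole → essential)
  5 | 00101  (sole → essential)
  6 | 0-110  (sole → essential)
  9 | -100-  (sole → essential)
  12 | 01-00,011-0
  14 | 0-110,011-0,0111-
  15 | -1111,0111-
  18 | 1-010,1001-
  19 | -0011,1001-
  20 | 10100  (sole → essential)
  24 | -100-,110-0
  25 | -100-,11-01
  26 | 1-010,110-0
  29 | 11-01,111-1
  31 | -1111,111-1
Essential prime implicants: -0011, -100-, 0-000, 0-110, 00101, 10100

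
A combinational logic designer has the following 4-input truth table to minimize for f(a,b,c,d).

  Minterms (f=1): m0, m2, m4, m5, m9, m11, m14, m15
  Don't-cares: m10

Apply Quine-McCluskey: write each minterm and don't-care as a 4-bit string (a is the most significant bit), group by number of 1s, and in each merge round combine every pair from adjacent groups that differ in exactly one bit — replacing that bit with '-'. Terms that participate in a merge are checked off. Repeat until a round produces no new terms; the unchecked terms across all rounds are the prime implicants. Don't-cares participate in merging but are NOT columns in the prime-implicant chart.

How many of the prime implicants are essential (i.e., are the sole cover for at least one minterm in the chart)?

[col 0] 0000*, 0010*, 0100*, 0101*, 1001*, 1010*, 1011*, 1110*, 1111*
[col 1] -010, 0-00, 00-0, 010-, 1-10*, 1-11*, 10-1, 101-*, 111-*
[col 2] 1-1-
Prime implicants: -010, 0-00, 00-0, 010-, 1-1-, 10-1
PI chart (minterm → PIs covering it):
  0 | 0-00,00-0
  2 | -010,00-0
  4 | 0-00,010-
  5 | 010-  (sole → essential)
  9 | 10-1  (sole → essential)
  11 | 1-1-,10-1
  14 | 1-1-  (sole → essential)
  15 | 1-1-  (sole → essential)
Essential prime implicants: 010-, 1-1-, 10-1

3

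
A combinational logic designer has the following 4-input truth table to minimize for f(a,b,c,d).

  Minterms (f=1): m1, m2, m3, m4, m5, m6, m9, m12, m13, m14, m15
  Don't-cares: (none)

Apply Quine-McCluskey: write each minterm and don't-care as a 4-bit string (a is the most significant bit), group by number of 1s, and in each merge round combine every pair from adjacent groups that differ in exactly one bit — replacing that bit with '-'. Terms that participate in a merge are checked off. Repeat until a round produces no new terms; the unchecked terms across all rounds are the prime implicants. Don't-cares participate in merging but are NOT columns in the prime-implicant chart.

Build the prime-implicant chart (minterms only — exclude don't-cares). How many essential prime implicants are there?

[col 0] 0001*, 0010*, 0011*, 0100*, 0101*, 0110*, 1001*, 1100*, 1101*, 1110*, 1111*
[col 1] -001*, -100*, -101*, -110*, 0-01*, 0-10, 00-1, 001-, 01-0*, 010-*, 1-01*, 11-0*, 11-1*, 110-*, 111-*
[col 2] --01, -1-0, -10-, 11--
Prime implicants: --01, -1-0, -10-, 0-10, 00-1, 001-, 11--
PI chart (minterm → PIs covering it):
  1 | --01,00-1
  2 | 0-10,001-
  3 | 00-1,001-
  4 | -1-0,-10-
  5 | --01,-10-
  6 | -1-0,0-10
  9 | --01  (sole → essential)
  12 | -1-0,-10-,11--
  13 | --01,-10-,11--
  14 | -1-0,11--
  15 | 11--  (sole → essential)
Essential prime implicants: --01, 11--

2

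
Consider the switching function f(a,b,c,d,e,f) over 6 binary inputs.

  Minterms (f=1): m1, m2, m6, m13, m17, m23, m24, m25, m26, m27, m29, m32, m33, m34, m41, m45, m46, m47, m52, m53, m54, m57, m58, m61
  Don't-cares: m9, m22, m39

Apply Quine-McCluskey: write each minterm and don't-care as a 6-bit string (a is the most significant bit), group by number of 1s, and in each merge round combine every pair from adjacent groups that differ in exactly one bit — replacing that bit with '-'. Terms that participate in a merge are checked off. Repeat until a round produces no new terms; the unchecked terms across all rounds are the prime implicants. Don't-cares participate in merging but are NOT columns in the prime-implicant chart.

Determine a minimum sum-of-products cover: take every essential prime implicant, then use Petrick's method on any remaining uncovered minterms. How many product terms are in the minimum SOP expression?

Round 0: 000001✓ 000010✓ 000110✓ 001001✓ 001101✓ 010001✓ 010110✓ 010111✓ 011000✓ 011001✓ 011010✓ 011011✓ 011101✓ 100000✓ 100001✓ 100010✓ 100111✓ 101001✓ 101101✓ 101110✓ 101111✓ 110100✓ 110101✓ 110110✓ 111001✓ 111010✓ 111101✓
Round 1: -00001✓ -00010 -01001✓ -01101✓ -10110 -11001✓ -11010 -11101✓ 0-0001✓ 0-0110 0-1001✓ 0-1101✓ 00-001✓ 000-10 001-01✓ 01-001✓ 01011- 011-01✓ 0110-0✓ 0110-1✓ 01100-✓ 01101-✓ 1-1001✓ 1-1101✓ 10-001✓ 10-111 1000-0 10000- 101-01✓ 1011-1 10111- 11-101 1101-0 11010- 111-01✓
Round 2: --1001✓ --1101✓ -0-001 -01-01✓ -11-01✓ 0--001 0-1-01✓ 0110-- 1-1-01✓
Round 3: --1-01
PIs = {--1-01, -0-001, -00010, -10110, -11010, 0--001, 0-0110, 000-10, 01011-, 0110--, 10-111, 1000-0, 10000-, 1011-1, 10111-, 11-101, 1101-0, 11010-}
Coverage chart:
  m1: -0-001,0--001
  m2: -00010,000-10
  m6: 0-0110,000-10
  m13: --1-01 ←essential
  m17: 0--001 ←essential
  m23: 01011- ←essential
  m24: 0110-- ←essential
  m25: --1-01,0--001,0110--
  m26: -11010,0110--
  m27: 0110-- ←essential
  m29: --1-01 ←essential
  m32: 1000-0,10000-
  m33: -0-001,10000-
  m34: -00010,1000-0
  m41: --1-01,-0-001
  m45: --1-01,1011-1
  m46: 10111- ←essential
  m47: 10-111,1011-1,10111-
  m52: 1101-0,11010-
  m53: 11-101,11010-
  m54: -10110,1101-0
  m57: --1-01 ←essential
  m58: -11010 ←essential
  m61: --1-01,11-101
Essential: --1-01, -11010, 0--001, 01011-, 0110--, 10111-
Petrick residual → -0-001, -10110, 000-10, 1000-0, 11010-
Min cover (11 terms): ce'f + b'd'e'f + bc'def' + bcd'ef' + a'd'e'f + a'b'c'ef' + a'bc'de + a'bcd' + ab'c'd'f' + ab'cde + abc'de'

11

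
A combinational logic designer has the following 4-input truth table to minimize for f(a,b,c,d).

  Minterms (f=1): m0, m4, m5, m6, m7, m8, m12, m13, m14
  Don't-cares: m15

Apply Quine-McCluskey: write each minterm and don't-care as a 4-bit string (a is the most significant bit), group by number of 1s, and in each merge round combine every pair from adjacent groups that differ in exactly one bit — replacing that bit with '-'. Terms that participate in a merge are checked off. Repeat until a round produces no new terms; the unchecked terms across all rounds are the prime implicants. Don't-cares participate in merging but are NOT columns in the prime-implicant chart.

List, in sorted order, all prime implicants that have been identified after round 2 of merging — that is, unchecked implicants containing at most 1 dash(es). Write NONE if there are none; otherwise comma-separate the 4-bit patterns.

NONE

Round 0: 0000✓ 0100✓ 0101✓ 0110✓ 0111✓ 1000✓ 1100✓ 1101✓ 1110✓ 1111✓
Round 1: -000✓ -100✓ -101✓ -110✓ -111✓ 0-00✓ 01-0✓ 01-1✓ 010-✓ 011-✓ 1-00✓ 11-0✓ 11-1✓ 110-✓ 111-✓
Round 2: --00 -1-0✓ -1-1✓ -10-✓ -11-✓ 01--✓ 11--✓
Round 3: -1--
PIs = {--00, -1--}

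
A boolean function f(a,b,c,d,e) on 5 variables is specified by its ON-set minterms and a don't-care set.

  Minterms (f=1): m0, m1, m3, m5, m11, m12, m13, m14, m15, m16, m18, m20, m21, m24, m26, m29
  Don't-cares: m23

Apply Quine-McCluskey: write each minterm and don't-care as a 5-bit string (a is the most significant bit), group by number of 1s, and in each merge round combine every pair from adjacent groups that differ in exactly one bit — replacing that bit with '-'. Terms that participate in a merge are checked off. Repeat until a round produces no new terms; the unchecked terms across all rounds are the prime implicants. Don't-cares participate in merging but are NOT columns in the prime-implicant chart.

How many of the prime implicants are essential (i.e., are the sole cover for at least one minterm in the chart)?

3

[col 0] 00000*, 00001*, 00011*, 00101*, 01011*, 01100*, 01101*, 01110*, 01111*, 10000*, 10010*, 10100*, 10101*, 10111*, 11000*, 11010*, 11101*
[col 1] -0000, -0101*, -1101*, 0-011, 0-101*, 00-01, 000-1, 0000-, 01-11, 011-0*, 011-1*, 0110-*, 0111-*, 1-000*, 1-010*, 1-101*, 10-00, 100-0*, 101-1, 1010-, 110-0*
[col 2] --101, 011--, 1-0-0
Prime implicants: --101, -0000, 0-011, 00-01, 000-1, 0000-, 01-11, 011--, 1-0-0, 10-00, 101-1, 1010-
PI chart (minterm → PIs covering it):
  0 | -0000,0000-
  1 | 00-01,000-1,0000-
  3 | 0-011,000-1
  5 | --101,00-01
  11 | 0-011,01-11
  12 | 011--  (sole → essential)
  13 | --101,011--
  14 | 011--  (sole → essential)
  15 | 01-11,011--
  16 | -0000,1-0-0,10-00
  18 | 1-0-0  (sole → essential)
  20 | 10-00,1010-
  21 | --101,101-1,1010-
  24 | 1-0-0  (sole → essential)
  26 | 1-0-0  (sole → essential)
  29 | --101  (sole → essential)
Essential prime implicants: --101, 011--, 1-0-0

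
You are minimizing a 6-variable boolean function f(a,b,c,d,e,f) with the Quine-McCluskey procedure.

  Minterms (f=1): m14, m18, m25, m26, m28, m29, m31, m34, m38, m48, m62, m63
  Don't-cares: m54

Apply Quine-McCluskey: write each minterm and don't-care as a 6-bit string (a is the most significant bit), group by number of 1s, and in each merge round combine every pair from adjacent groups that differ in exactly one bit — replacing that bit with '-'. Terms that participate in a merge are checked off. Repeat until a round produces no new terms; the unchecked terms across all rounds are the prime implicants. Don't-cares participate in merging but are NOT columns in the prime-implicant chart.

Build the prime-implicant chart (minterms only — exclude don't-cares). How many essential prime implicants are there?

6

size-2^0 implicants → 001110  010010(✓)  011001(✓)  011010(✓)  011100(✓)  011101(✓)  011111(✓)  100010(✓)  100110(✓)  110000  110110(✓)  111110(✓)  111111(✓)
size-2^1 implicants → -11111  01-010  011-01  0111-1  01110-  1-0110  100-10  11-110  11111-
Unchecked terms (primes): -11111, 001110, 01-010, 011-01, 0111-1, 01110-, 1-0110, 100-10, 11-110, 110000, 11111-
Minterm coverage:
  m14 ⊆ 001110 [E]
  m18 ⊆ 01-010 [E]
  m25 ⊆ 011-01 [E]
  m26 ⊆ 01-010 [E]
  m28 ⊆ 01110- [E]
  m29 ⊆ 011-01,0111-1,01110-
  m31 ⊆ -11111,0111-1
  m34 ⊆ 100-10 [E]
  m38 ⊆ 1-0110,100-10
  m48 ⊆ 110000 [E]
  m62 ⊆ 11-110,11111-
  m63 ⊆ -11111,11111-
E = {001110, 01-010, 011-01, 01110-, 100-10, 110000}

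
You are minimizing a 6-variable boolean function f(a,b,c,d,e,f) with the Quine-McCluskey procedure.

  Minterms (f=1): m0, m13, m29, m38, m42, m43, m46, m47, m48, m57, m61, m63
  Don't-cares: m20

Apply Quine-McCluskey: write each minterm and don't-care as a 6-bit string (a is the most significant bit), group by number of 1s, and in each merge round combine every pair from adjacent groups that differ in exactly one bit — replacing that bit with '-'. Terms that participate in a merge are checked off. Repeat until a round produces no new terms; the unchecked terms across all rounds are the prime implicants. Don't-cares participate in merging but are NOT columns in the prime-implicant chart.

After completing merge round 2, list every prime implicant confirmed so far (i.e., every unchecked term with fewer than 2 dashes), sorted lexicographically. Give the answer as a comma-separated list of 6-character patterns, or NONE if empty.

[col 0] 000000, 001101*, 010100, 011101*, 100110*, 101010*, 101011*, 101110*, 101111*, 110000, 111001*, 111101*, 111111*
[col 1] -11101, 0-1101, 1-1111, 10-110, 101-10*, 101-11*, 10101-*, 10111-*, 111-01, 1111-1
[col 2] 101-1-
Prime implicants: -11101, 0-1101, 000000, 010100, 1-1111, 10-110, 101-1-, 110000, 111-01, 1111-1

-11101, 0-1101, 000000, 010100, 1-1111, 10-110, 110000, 111-01, 1111-1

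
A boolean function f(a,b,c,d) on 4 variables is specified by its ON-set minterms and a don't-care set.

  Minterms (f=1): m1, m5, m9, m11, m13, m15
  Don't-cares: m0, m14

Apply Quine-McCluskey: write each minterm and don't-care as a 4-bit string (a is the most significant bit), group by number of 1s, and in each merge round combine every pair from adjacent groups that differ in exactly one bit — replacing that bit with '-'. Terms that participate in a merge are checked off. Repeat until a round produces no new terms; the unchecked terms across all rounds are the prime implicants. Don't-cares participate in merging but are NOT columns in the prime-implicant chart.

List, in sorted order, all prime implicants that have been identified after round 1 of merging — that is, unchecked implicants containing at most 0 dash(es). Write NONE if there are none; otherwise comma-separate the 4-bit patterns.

NONE

Round 0: 0000✓ 0001✓ 0101✓ 1001✓ 1011✓ 1101✓ 1110✓ 1111✓
Round 1: -001✓ -101✓ 0-01✓ 000- 1-01✓ 1-11✓ 10-1✓ 11-1✓ 111-
Round 2: --01 1--1
PIs = {--01, 000-, 1--1, 111-}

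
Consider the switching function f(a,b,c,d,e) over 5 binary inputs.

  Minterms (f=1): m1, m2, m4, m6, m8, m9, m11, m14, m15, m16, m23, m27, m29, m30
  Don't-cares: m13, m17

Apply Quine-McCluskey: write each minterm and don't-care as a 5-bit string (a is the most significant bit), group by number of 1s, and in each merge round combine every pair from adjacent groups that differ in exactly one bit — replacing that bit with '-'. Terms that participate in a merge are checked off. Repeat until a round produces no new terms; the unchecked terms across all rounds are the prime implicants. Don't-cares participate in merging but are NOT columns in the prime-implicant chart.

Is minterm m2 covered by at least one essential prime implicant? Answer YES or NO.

size-2^0 implicants → 00001(✓)  00010(✓)  00100(✓)  00110(✓)  01000(✓)  01001(✓)  01011(✓)  01101(✓)  01110(✓)  01111(✓)  10000(✓)  10001(✓)  10111  11011(✓)  11101(✓)  11110(✓)
size-2^1 implicants → -0001  -1011  -1101  -1110  0-001  0-110  00-10  001-0  01-01(✓)  01-11(✓)  010-1(✓)  0100-  011-1(✓)  0111-  1000-
size-2^2 implicants → 01--1
Unchecked terms (primes): -0001, -1011, -1101, -1110, 0-001, 0-110, 00-10, 001-0, 01--1, 0100-, 0111-, 1000-, 10111
Minterm coverage:
  m1 ⊆ -0001,0-001
  m2 ⊆ 00-10 [E]
  m4 ⊆ 001-0 [E]
  m6 ⊆ 0-110,00-10,001-0
  m8 ⊆ 0100- [E]
  m9 ⊆ 0-001,01--1,0100-
  m11 ⊆ -1011,01--1
  m14 ⊆ -1110,0-110,0111-
  m15 ⊆ 01--1,0111-
  m16 ⊆ 1000- [E]
  m23 ⊆ 10111 [E]
  m27 ⊆ -1011 [E]
  m29 ⊆ -1101 [E]
  m30 ⊆ -1110 [E]
E = {-1011, -1101, -1110, 00-10, 001-0, 0100-, 1000-, 10111}

YES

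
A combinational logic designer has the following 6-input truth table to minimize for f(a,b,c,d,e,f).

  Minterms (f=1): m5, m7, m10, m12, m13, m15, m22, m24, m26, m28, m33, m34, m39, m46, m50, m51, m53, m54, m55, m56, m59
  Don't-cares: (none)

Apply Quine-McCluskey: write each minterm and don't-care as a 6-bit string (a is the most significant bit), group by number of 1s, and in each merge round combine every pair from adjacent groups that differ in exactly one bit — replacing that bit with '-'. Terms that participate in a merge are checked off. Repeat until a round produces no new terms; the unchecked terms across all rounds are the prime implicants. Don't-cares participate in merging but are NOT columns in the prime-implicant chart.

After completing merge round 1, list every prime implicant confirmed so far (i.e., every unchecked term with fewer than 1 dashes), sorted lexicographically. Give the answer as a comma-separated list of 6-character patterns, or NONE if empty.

Round 0: 000101✓ 000111✓ 001010✓ 001100✓ 001101✓ 001111✓ 010110✓ 011000✓ 011010✓ 011100✓ 100001 100010✓ 100111✓ 101110 110010✓ 110011✓ 110101✓ 110110✓ 110111✓ 111000✓ 111011✓
Round 1: -00111 -10110 -11000 0-1010 0-1100 00-101✓ 00-111✓ 0001-1✓ 0011-1✓ 00110- 011-00 0110-0 1-0010 1-0111 11-011 110-10✓ 110-11✓ 11001-✓ 1101-1 11011-✓
Round 2: 00-1-1 110-1-
PIs = {-00111, -10110, -11000, 0-1010, 0-1100, 00-1-1, 00110-, 011-00, 0110-0, 1-0010, 1-0111, 100001, 101110, 11-011, 110-1-, 1101-1}

100001, 101110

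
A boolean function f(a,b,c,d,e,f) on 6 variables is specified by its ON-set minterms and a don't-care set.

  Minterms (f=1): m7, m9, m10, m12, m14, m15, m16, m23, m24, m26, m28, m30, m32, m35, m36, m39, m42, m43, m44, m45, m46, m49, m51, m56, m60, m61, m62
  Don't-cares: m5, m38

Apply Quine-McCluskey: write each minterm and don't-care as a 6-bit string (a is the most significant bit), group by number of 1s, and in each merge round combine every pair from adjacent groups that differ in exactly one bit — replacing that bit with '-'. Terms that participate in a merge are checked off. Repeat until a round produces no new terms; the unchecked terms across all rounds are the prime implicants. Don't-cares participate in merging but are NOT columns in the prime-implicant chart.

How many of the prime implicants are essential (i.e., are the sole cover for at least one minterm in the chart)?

[col 0] 000101*, 000111*, 001001, 001010*, 001100*, 001110*, 001111*, 010000*, 010111*, 011000*, 011010*, 011100*, 011110*, 100000*, 100011*, 100100*, 100110*, 100111*, 101010*, 101011*, 101100*, 101101*, 101110*, 110001*, 110011*, 111000*, 111100*, 111101*, 111110*
[col 1] -00111, -01010*, -01100*, -01110*, -11000*, -11100*, -11110*, 0-0111, 0-1010*, 0-1100*, 0-1110*, 00-111, 0001-1, 001-10*, 0011-0*, 00111-, 01-000, 011-00*, 011-10*, 0110-0*, 0111-0*, 1-0011, 1-1100*, 1-1101*, 1-1110*, 10-011, 10-100*, 10-110*, 100-00, 100-11, 1001-0*, 10011-, 101-10*, 10101-, 1011-0*, 10110-*, 1100-1, 111-00*, 1111-0*, 11110-*
[col 2] --1100*, --1110*, -01-10, -011-0*, -11-00, -111-0*, 0-1-10, 0-11-0*, 011--0, 1-11-0*, 1-110-, 10-1-0
[col 3] --11-0
Prime implicants: --11-0, -00111, -01-10, -11-00, 0-0111, 0-1-10, 00-111, 0001-1, 001001, 00111-, 01-000, 011--0, 1-0011, 1-110-, 10-011, 10-1-0, 100-00, 100-11, 10011-, 10101-, 1100-1
PI chart (minterm → PIs covering it):
  7 | -00111,0-0111,00-111,0001-1
  9 | 001001  (sole → essential)
  10 | -01-10,0-1-10
  12 | --11-0  (sole → essential)
  14 | --11-0,-01-10,0-1-10,00111-
  15 | 00-111,00111-
  16 | 01-000  (sole → essential)
  23 | 0-0111  (sole → essential)
  24 | -11-00,01-000,011--0
  26 | 0-1-10,011--0
  28 | --11-0,-11-00,011--0
  30 | --11-0,0-1-10,011--0
  32 | 100-00  (sole → essential)
  35 | 1-0011,10-011,100-11
  36 | 10-1-0,100-00
  39 | -00111,100-11,10011-
  42 | -01-10,10101-
  43 | 10-011,10101-
  44 | --11-0,1-110-,10-1-0
  45 | 1-110-  (sole → essential)
  46 | --11-0,-01-10,10-1-0
  49 | 1100-1  (sole → essential)
  51 | 1-0011,1100-1
  56 | -11-00  (sole → essential)
  60 | --11-0,-11-00,1-110-
  61 | 1-110-  (sole → essential)
  62 | --11-0  (sole → essential)
Essential prime implicants: --11-0, -11-00, 0-0111, 001001, 01-000, 1-110-, 100-00, 1100-1

8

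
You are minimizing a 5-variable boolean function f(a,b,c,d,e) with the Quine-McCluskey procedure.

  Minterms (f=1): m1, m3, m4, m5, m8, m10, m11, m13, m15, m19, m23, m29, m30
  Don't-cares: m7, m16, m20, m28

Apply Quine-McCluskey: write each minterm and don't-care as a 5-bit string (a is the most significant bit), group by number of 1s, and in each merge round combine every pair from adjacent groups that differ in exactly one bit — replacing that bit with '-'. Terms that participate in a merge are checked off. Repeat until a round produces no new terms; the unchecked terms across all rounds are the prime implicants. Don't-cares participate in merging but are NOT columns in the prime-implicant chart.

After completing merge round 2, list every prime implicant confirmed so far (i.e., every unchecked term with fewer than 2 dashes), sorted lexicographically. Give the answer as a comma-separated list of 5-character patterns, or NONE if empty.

-0100, -1101, 0010-, 010-0, 0101-, 1-100, 10-00, 111-0, 1110-

[col 0] 00001*, 00011*, 00100*, 00101*, 00111*, 01000*, 01010*, 01011*, 01101*, 01111*, 10000*, 10011*, 10100*, 10111*, 11100*, 11101*, 11110*
[col 1] -0011*, -0100, -0111*, -1101, 0-011*, 0-101*, 0-111*, 00-01*, 00-11*, 000-1*, 001-1*, 0010-, 01-11*, 010-0, 0101-, 011-1*, 1-100, 10-00, 10-11*, 111-0, 1110-
[col 2] -0-11, 0--11, 0-1-1, 00--1
Prime implicants: -0-11, -0100, -1101, 0--11, 0-1-1, 00--1, 0010-, 010-0, 0101-, 1-100, 10-00, 111-0, 1110-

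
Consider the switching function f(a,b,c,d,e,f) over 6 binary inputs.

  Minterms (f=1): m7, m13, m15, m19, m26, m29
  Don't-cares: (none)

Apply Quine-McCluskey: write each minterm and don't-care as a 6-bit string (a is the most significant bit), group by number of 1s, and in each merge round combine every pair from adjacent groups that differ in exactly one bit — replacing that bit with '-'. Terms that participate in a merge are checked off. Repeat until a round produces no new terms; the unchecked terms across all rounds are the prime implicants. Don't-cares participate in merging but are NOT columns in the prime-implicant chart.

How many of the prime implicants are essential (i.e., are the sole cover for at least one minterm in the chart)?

4

[col 0] 000111*, 001101*, 001111*, 010011, 011010, 011101*
[col 1] 0-1101, 00-111, 0011-1
Prime implicants: 0-1101, 00-111, 0011-1, 010011, 011010
PI chart (minterm → PIs covering it):
  7 | 00-111  (sole → essential)
  13 | 0-1101,0011-1
  15 | 00-111,0011-1
  19 | 010011  (sole → essential)
  26 | 011010  (sole → essential)
  29 | 0-1101  (sole → essential)
Essential prime implicants: 0-1101, 00-111, 010011, 011010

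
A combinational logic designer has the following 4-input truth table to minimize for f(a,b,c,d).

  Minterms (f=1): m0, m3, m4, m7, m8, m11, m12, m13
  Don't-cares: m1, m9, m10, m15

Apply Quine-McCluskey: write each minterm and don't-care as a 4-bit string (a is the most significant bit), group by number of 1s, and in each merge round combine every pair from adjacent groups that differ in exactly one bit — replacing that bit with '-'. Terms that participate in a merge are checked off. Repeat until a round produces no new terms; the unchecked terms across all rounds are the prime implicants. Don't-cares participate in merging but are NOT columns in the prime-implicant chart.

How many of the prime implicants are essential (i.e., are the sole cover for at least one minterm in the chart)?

Round 0: 0000✓ 0001✓ 0011✓ 0100✓ 0111✓ 1000✓ 1001✓ 1010✓ 1011✓ 1100✓ 1101✓ 1111✓
Round 1: -000✓ -001✓ -011✓ -100✓ -111✓ 0-00✓ 0-11✓ 00-1✓ 000-✓ 1-00✓ 1-01✓ 1-11✓ 10-0✓ 10-1✓ 100-✓ 101-✓ 11-1✓ 110-✓
Round 2: --00 --11 -0-1 -00- 1--1 1-0- 10--
PIs = {--00, --11, -0-1, -00-, 1--1, 1-0-, 10--}
Coverage chart:
  m0: --00,-00-
  m3: --11,-0-1
  m4: --00 ←essential
  m7: --11 ←essential
  m8: --00,-00-,1-0-,10--
  m11: --11,-0-1,1--1,10--
  m12: --00,1-0-
  m13: 1--1,1-0-
Essential: --00, --11

2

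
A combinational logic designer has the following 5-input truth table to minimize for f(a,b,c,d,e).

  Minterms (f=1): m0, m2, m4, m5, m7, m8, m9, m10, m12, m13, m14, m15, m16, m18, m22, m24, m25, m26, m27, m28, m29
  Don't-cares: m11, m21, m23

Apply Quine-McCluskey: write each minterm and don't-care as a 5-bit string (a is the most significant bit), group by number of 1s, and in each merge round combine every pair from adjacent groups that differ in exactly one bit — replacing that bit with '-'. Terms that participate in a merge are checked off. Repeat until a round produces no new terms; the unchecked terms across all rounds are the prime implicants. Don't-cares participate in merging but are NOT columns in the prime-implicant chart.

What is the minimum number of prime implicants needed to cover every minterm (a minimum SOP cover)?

7

Round 0: 00000✓ 00010✓ 00100✓ 00101✓ 00111✓ 01000✓ 01001✓ 01010✓ 01011✓ 01100✓ 01101✓ 01110✓ 01111✓ 10000✓ 10010✓ 10101✓ 10110✓ 10111✓ 11000✓ 11001✓ 11010✓ 11011✓ 11100✓ 11101✓
Round 1: -0000✓ -0010✓ -0101✓ -0111✓ -1000✓ -1001✓ -1010✓ -1011✓ -1100✓ -1101✓ 0-000✓ 0-010✓ 0-100✓ 0-101✓ 0-111✓ 00-00✓ 000-0✓ 001-1✓ 0010-✓ 01-00✓ 01-01✓ 01-10✓ 01-11✓ 010-0✓ 010-1✓ 0100-✓ 0101-✓ 011-0✓ 011-1✓ 0110-✓ 0111-✓ 1-000✓ 1-010✓ 1-101✓ 10-10 100-0✓ 101-1✓ 1011- 11-00✓ 11-01✓ 110-0✓ 110-1✓ 1100-✓ 1101-✓ 1110-✓
Round 2: --000✓ --010✓ --101 -00-0✓ -01-1 -1-00✓ -1-01✓ -10-0✓ -10-1✓ -100-✓ -101-✓ -110-✓ 0--00 0-0-0✓ 0-1-1 0-10- 01--0✓ 01--1✓ 01-0-✓ 01-1-✓ 010--✓ 011--✓ 1-0-0✓ 11-0-✓ 110--✓
Round 3: --0-0 -1-0- -10-- 01---
PIs = {--0-0, --101, -01-1, -1-0-, -10--, 0--00, 0-1-1, 0-10-, 01---, 10-10, 1011-}
Coverage chart:
  m0: --0-0,0--00
  m2: --0-0 ←essential
  m4: 0--00,0-10-
  m5: --101,-01-1,0-1-1,0-10-
  m7: -01-1,0-1-1
  m8: --0-0,-1-0-,-10--,0--00,01---
  m9: -1-0-,-10--,01---
  m10: --0-0,-10--,01---
  m12: -1-0-,0--00,0-10-,01---
  m13: --101,-1-0-,0-1-1,0-10-,01---
  m14: 01--- ←essential
  m15: 0-1-1,01---
  m16: --0-0 ←essential
  m18: --0-0,10-10
  m22: 10-10,1011-
  m24: --0-0,-1-0-,-10--
  m25: -1-0-,-10--
  m26: --0-0,-10--
  m27: -10-- ←essential
  m28: -1-0- ←essential
  m29: --101,-1-0-
Essential: --0-0, -1-0-, -10--, 01---
Petrick residual → -01-1, 0--00, 10-10
Min cover (7 terms): c'e' + b'ce + bd' + bc' + a'd'e' + a'b + ab'de'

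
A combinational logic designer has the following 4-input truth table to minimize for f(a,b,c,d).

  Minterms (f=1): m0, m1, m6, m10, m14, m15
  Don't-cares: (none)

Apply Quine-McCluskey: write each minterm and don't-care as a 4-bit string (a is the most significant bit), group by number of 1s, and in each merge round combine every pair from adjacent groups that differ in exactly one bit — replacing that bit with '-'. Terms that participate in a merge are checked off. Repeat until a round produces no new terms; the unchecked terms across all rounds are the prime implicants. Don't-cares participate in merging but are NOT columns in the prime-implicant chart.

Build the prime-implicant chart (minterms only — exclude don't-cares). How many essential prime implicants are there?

[col 0] 0000*, 0001*, 0110*, 1010*, 1110*, 1111*
[col 1] -110, 000-, 1-10, 111-
Prime implicants: -110, 000-, 1-10, 111-
PI chart (minterm → PIs covering it):
  0 | 000-  (sole → essential)
  1 | 000-  (sole → essential)
  6 | -110  (sole → essential)
  10 | 1-10  (sole → essential)
  14 | -110,1-10,111-
  15 | 111-  (sole → essential)
Essential prime implicants: -110, 000-, 1-10, 111-

4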